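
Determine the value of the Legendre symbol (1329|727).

Reduce the numerator: 1329 ≡ 602 (mod 727), so (1329|727) = (602|727).
Factor out 2: 602 = 2·301. Since 727 ≡ 7 (mod 8), (2|727) = +1. Now have (301|727).
301 ≡ 1 (mod 4), so quadratic reciprocity gives (301|727) = (727|301). Reduce: 727 ≡ 125 (mod 301). Now have (125|301).
125 ≡ 1 (mod 4), so quadratic reciprocity gives (125|301) = (301|125). Reduce: 301 ≡ 51 (mod 125). Now have (51|125).
125 ≡ 1 (mod 4), so quadratic reciprocity gives (51|125) = (125|51). Reduce: 125 ≡ 23 (mod 51). Now have (23|51).
Both 23 ≡ 3 and 51 ≡ 3 (mod 4), so reciprocity gives (23|51) = -(51|23). Reduce: 51 ≡ 5 (mod 23). Now have -(5|23).
5 ≡ 1 (mod 4), so quadratic reciprocity gives (5|23) = (23|5). Reduce: 23 ≡ 3 (mod 5). Now have -(3|5).
5 ≡ 1 (mod 4), so quadratic reciprocity gives (3|5) = (5|3). Reduce: 5 ≡ 2 (mod 3). Now have -(2|3).
Factor out 2: 2 = 2. Since 3 ≡ 3 (mod 8), (2|3) = -1. Now have (1|3).
(1|3) = 1. Collecting the sign factors: 1.

1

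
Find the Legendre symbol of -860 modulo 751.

(-860/751)
  = (642/751)    [-860 ≡ 642 mod 751]
  = (321/751)    [751 ≡ 7 mod 8 ⇒ (2/751) = +1]
  = (751/321)    [QR: 321 ≡ 1 mod 4, sign kept]
  = (109/321)    [751 ≡ 109 mod 321]
  = (321/109)    [QR: 109 ≡ 1 mod 4, sign kept]
  = (103/109)    [321 ≡ 103 mod 109]
  = (109/103)    [QR: 109 ≡ 1 mod 4, sign kept]
  = (6/103)    [109 ≡ 6 mod 103]
  = (3/103)    [103 ≡ 7 mod 8 ⇒ (2/103) = +1]
  = -(103/3)    [QR: both ≡ 3 mod 4, sign flips]
  = -(1/3)    [103 ≡ 1 mod 3]
  = -1    [(1/3) = 1]

-1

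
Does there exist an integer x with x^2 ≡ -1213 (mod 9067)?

no

(-1213/9067)
  = (7854/9067)    [-1213 ≡ 7854 mod 9067]
  = -(3927/9067)    [9067 ≡ 3 mod 8 ⇒ (2/9067) = -1]
  = (9067/3927)    [QR: both ≡ 3 mod 4, sign flips]
  = (1213/3927)    [9067 ≡ 1213 mod 3927]
  = (3927/1213)    [QR: 1213 ≡ 1 mod 4, sign kept]
  = (288/1213)    [3927 ≡ 288 mod 1213]
  = -(9/1213)    [1213 ≡ 5 mod 8 ⇒ (2/1213)^5 = -1]
  = -(1213/9)    [QR: 9 ≡ 1 mod 4, sign kept]
  = -(7/9)    [1213 ≡ 7 mod 9]
  = -(9/7)    [QR: 9 ≡ 1 mod 4, sign kept]
  = -(2/7)    [9 ≡ 2 mod 7]
  = -(1/7)    [7 ≡ 7 mod 8 ⇒ (2/7) = +1]
  = -1    [(1/7) = 1]
The Legendre symbol is -1, so x^2 ≡ -1213 (mod 9067) has no solution.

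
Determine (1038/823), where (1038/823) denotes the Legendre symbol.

Reduce the numerator: 1038 ≡ 215 (mod 823), so (1038/823) = (215/823).
Both 215 ≡ 3 and 823 ≡ 3 (mod 4), so reciprocity gives (215/823) = -(823/215). Reduce: 823 ≡ 178 (mod 215). Now have -(178/215).
Factor out 2: 178 = 2·89. Since 215 ≡ 7 (mod 8), (2/215) = +1. Now have -(89/215).
89 ≡ 1 (mod 4), so quadratic reciprocity gives (89/215) = (215/89). Reduce: 215 ≡ 37 (mod 89). Now have -(37/89).
37 ≡ 1 (mod 4), so quadratic reciprocity gives (37/89) = (89/37). Reduce: 89 ≡ 15 (mod 37). Now have -(15/37).
37 ≡ 1 (mod 4), so quadratic reciprocity gives (15/37) = (37/15). Reduce: 37 ≡ 7 (mod 15). Now have -(7/15).
Both 7 ≡ 3 and 15 ≡ 3 (mod 4), so reciprocity gives (7/15) = -(15/7). Reduce: 15 ≡ 1 (mod 7). Now have (1/7).
(1/7) = 1. Collecting the sign factors: 1.

1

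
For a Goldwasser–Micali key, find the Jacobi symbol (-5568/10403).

(-5568/10403)
  = (4835/10403)    [-5568 ≡ 4835 mod 10403]
  = -(10403/4835)    [QR: both ≡ 3 mod 4, sign flips]
  = -(733/4835)    [10403 ≡ 733 mod 4835]
  = -(4835/733)    [QR: 733 ≡ 1 mod 4, sign kept]
  = -(437/733)    [4835 ≡ 437 mod 733]
  = -(733/437)    [QR: 437 ≡ 1 mod 4, sign kept]
  = -(296/437)    [733 ≡ 296 mod 437]
  = (37/437)    [437 ≡ 5 mod 8 ⇒ (2/437)^3 = -1]
  = (437/37)    [QR: 37 ≡ 1 mod 4, sign kept]
  = (30/37)    [437 ≡ 30 mod 37]
  = -(15/37)    [37 ≡ 5 mod 8 ⇒ (2/37) = -1]
  = -(37/15)    [QR: 37 ≡ 1 mod 4, sign kept]
  = -(7/15)    [37 ≡ 7 mod 15]
  = (15/7)    [QR: both ≡ 3 mod 4, sign flips]
  = (1/7)    [15 ≡ 1 mod 7]
  = 1    [(1/7) = 1]

1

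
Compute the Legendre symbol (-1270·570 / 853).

By multiplicativity, (-1270·570 / 853) = (-1270 / 853)·(570 / 853).
First factor (-1270 / 853):
Reduce the numerator: -1270 ≡ 436 (mod 853), so (-1270 / 853) = (436 / 853).
Factor out 2: 436 = 2^2·109. Since 853 ≡ 5 (mod 8), (2 / 853) = -1, and (2 / 853)^2 = +1. Now have (109 / 853).
109 ≡ 1 (mod 4), so quadratic reciprocity gives (109 / 853) = (853 / 109). Reduce: 853 ≡ 90 (mod 109). Now have (90 / 109).
Factor out 2: 90 = 2·45. Since 109 ≡ 5 (mod 8), (2 / 109) = -1. Now have -(45 / 109).
45 ≡ 1 (mod 4), so quadratic reciprocity gives (45 / 109) = (109 / 45). Reduce: 109 ≡ 19 (mod 45). Now have -(19 / 45).
45 ≡ 1 (mod 4), so quadratic reciprocity gives (19 / 45) = (45 / 19). Reduce: 45 ≡ 7 (mod 19). Now have -(7 / 19).
Both 7 ≡ 3 and 19 ≡ 3 (mod 4), so reciprocity gives (7 / 19) = -(19 / 7). Reduce: 19 ≡ 5 (mod 7). Now have (5 / 7).
5 ≡ 1 (mod 4), so quadratic reciprocity gives (5 / 7) = (7 / 5). Reduce: 7 ≡ 2 (mod 5). Now have (2 / 5).
Factor out 2: 2 = 2. Since 5 ≡ 5 (mod 8), (2 / 5) = -1. Now have -(1 / 5).
(1 / 5) = 1. Collecting the sign factors: -1.
Second factor (570 / 853):
Factor out 2: 570 = 2·285. Since 853 ≡ 5 (mod 8), (2 / 853) = -1. Now have -(285 / 853).
285 ≡ 1 (mod 4), so quadratic reciprocity gives (285 / 853) = (853 / 285). Reduce: 853 ≡ 283 (mod 285). Now have -(283 / 285).
285 ≡ 1 (mod 4), so quadratic reciprocity gives (283 / 285) = (285 / 283). Reduce: 285 ≡ 2 (mod 283). Now have -(2 / 283).
Factor out 2: 2 = 2. Since 283 ≡ 3 (mod 8), (2 / 283) = -1. Now have (1 / 283).
(1 / 283) = 1. Collecting the sign factors: 1.
Product: (-1)·(1) = -1.

-1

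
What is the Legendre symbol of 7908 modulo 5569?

Reduce the numerator: 7908 ≡ 2339 (mod 5569), so (7908/5569) = (2339/5569).
5569 ≡ 1 (mod 4), so quadratic reciprocity gives (2339/5569) = (5569/2339). Reduce: 5569 ≡ 891 (mod 2339). Now have (891/2339).
Both 891 ≡ 3 and 2339 ≡ 3 (mod 4), so reciprocity gives (891/2339) = -(2339/891). Reduce: 2339 ≡ 557 (mod 891). Now have -(557/891).
557 ≡ 1 (mod 4), so quadratic reciprocity gives (557/891) = (891/557). Reduce: 891 ≡ 334 (mod 557). Now have -(334/557).
Factor out 2: 334 = 2·167. Since 557 ≡ 5 (mod 8), (2/557) = -1. Now have (167/557).
557 ≡ 1 (mod 4), so quadratic reciprocity gives (167/557) = (557/167). Reduce: 557 ≡ 56 (mod 167). Now have (56/167).
Factor out 2: 56 = 2^3·7. Since 167 ≡ 7 (mod 8), (2/167) = +1, and (2/167)^3 = +1. Now have (7/167).
Both 7 ≡ 3 and 167 ≡ 3 (mod 4), so reciprocity gives (7/167) = -(167/7). Reduce: 167 ≡ 6 (mod 7). Now have -(6/7).
Factor out 2: 6 = 2·3. Since 7 ≡ 7 (mod 8), (2/7) = +1. Now have -(3/7).
Both 3 ≡ 3 and 7 ≡ 3 (mod 4), so reciprocity gives (3/7) = -(7/3). Reduce: 7 ≡ 1 (mod 3). Now have (1/3).
(1/3) = 1. Collecting the sign factors: 1.

1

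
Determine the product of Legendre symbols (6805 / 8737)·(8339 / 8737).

-1

By multiplicativity, (6805·8339 / 8737) = (6805 / 8737)·(8339 / 8737).
First factor (6805 / 8737):
6805 ≡ 1 (mod 4), so quadratic reciprocity gives (6805 / 8737) = (8737 / 6805). Reduce: 8737 ≡ 1932 (mod 6805). Now have (1932 / 6805).
Factor out 2: 1932 = 2^2·483. Since 6805 ≡ 5 (mod 8), (2 / 6805) = -1, and (2 / 6805)^2 = +1. Now have (483 / 6805).
6805 ≡ 1 (mod 4), so quadratic reciprocity gives (483 / 6805) = (6805 / 483). Reduce: 6805 ≡ 43 (mod 483). Now have (43 / 483).
Both 43 ≡ 3 and 483 ≡ 3 (mod 4), so reciprocity gives (43 / 483) = -(483 / 43). Reduce: 483 ≡ 10 (mod 43). Now have -(10 / 43).
Factor out 2: 10 = 2·5. Since 43 ≡ 3 (mod 8), (2 / 43) = -1. Now have (5 / 43).
5 ≡ 1 (mod 4), so quadratic reciprocity gives (5 / 43) = (43 / 5). Reduce: 43 ≡ 3 (mod 5). Now have (3 / 5).
5 ≡ 1 (mod 4), so quadratic reciprocity gives (3 / 5) = (5 / 3). Reduce: 5 ≡ 2 (mod 3). Now have (2 / 3).
Factor out 2: 2 = 2. Since 3 ≡ 3 (mod 8), (2 / 3) = -1. Now have -(1 / 3).
(1 / 3) = 1. Collecting the sign factors: -1.
Second factor (8339 / 8737):
8737 ≡ 1 (mod 4), so quadratic reciprocity gives (8339 / 8737) = (8737 / 8339). Reduce: 8737 ≡ 398 (mod 8339). Now have (398 / 8339).
Factor out 2: 398 = 2·199. Since 8339 ≡ 3 (mod 8), (2 / 8339) = -1. Now have -(199 / 8339).
Both 199 ≡ 3 and 8339 ≡ 3 (mod 4), so reciprocity gives (199 / 8339) = -(8339 / 199). Reduce: 8339 ≡ 180 (mod 199). Now have (180 / 199).
Factor out 2: 180 = 2^2·45. Since 199 ≡ 7 (mod 8), (2 / 199) = +1, and (2 / 199)^2 = +1. Now have (45 / 199).
45 ≡ 1 (mod 4), so quadratic reciprocity gives (45 / 199) = (199 / 45). Reduce: 199 ≡ 19 (mod 45). Now have (19 / 45).
45 ≡ 1 (mod 4), so quadratic reciprocity gives (19 / 45) = (45 / 19). Reduce: 45 ≡ 7 (mod 19). Now have (7 / 19).
Both 7 ≡ 3 and 19 ≡ 3 (mod 4), so reciprocity gives (7 / 19) = -(19 / 7). Reduce: 19 ≡ 5 (mod 7). Now have -(5 / 7).
5 ≡ 1 (mod 4), so quadratic reciprocity gives (5 / 7) = (7 / 5). Reduce: 7 ≡ 2 (mod 5). Now have -(2 / 5).
Factor out 2: 2 = 2. Since 5 ≡ 5 (mod 8), (2 / 5) = -1. Now have (1 / 5).
(1 / 5) = 1. Collecting the sign factors: 1.
Product: (-1)·(1) = -1.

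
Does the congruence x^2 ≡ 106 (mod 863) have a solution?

yes

(106/863)
  = (53/863)    [863 ≡ 7 mod 8 ⇒ (2/863) = +1]
  = (863/53)    [QR: 53 ≡ 1 mod 4, sign kept]
  = (15/53)    [863 ≡ 15 mod 53]
  = (53/15)    [QR: 53 ≡ 1 mod 4, sign kept]
  = (8/15)    [53 ≡ 8 mod 15]
  = (1/15)    [15 ≡ 7 mod 8 ⇒ (2/15)^3 = +1]
  = 1    [(1/15) = 1]
(106/863) = 1, and 863 is prime, so 106 is a quadratic residue mod 863.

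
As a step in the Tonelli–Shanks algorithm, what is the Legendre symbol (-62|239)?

-1

Reduce the numerator: -62 ≡ 177 (mod 239), so (-62|239) = (177|239).
177 ≡ 1 (mod 4), so quadratic reciprocity gives (177|239) = (239|177). Reduce: 239 ≡ 62 (mod 177). Now have (62|177).
Factor out 2: 62 = 2·31. Since 177 ≡ 1 (mod 8), (2|177) = +1. Now have (31|177).
177 ≡ 1 (mod 4), so quadratic reciprocity gives (31|177) = (177|31). Reduce: 177 ≡ 22 (mod 31). Now have (22|31).
Factor out 2: 22 = 2·11. Since 31 ≡ 7 (mod 8), (2|31) = +1. Now have (11|31).
Both 11 ≡ 3 and 31 ≡ 3 (mod 4), so reciprocity gives (11|31) = -(31|11). Reduce: 31 ≡ 9 (mod 11). Now have -(9|11).
9 ≡ 1 (mod 4), so quadratic reciprocity gives (9|11) = (11|9). Reduce: 11 ≡ 2 (mod 9). Now have -(2|9).
Factor out 2: 2 = 2. Since 9 ≡ 1 (mod 8), (2|9) = +1. Now have -(1|9).
(1|9) = 1. Collecting the sign factors: -1.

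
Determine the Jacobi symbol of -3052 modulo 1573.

(-3052/1573)
  = (94/1573)    [-3052 ≡ 94 mod 1573]
  = -(47/1573)    [1573 ≡ 5 mod 8 ⇒ (2/1573) = -1]
  = -(1573/47)    [QR: 1573 ≡ 1 mod 4, sign kept]
  = -(22/47)    [1573 ≡ 22 mod 47]
  = -(11/47)    [47 ≡ 7 mod 8 ⇒ (2/47) = +1]
  = (47/11)    [QR: both ≡ 3 mod 4, sign flips]
  = (3/11)    [47 ≡ 3 mod 11]
  = -(11/3)    [QR: both ≡ 3 mod 4, sign flips]
  = -(2/3)    [11 ≡ 2 mod 3]
  = (1/3)    [3 ≡ 3 mod 8 ⇒ (2/3) = -1]
  = 1    [(1/3) = 1]

1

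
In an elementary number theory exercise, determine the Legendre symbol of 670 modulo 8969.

Factor out 2: 670 = 2·335. Since 8969 ≡ 1 (mod 8), (2/8969) = +1. Now have (335/8969).
8969 ≡ 1 (mod 4), so quadratic reciprocity gives (335/8969) = (8969/335). Reduce: 8969 ≡ 259 (mod 335). Now have (259/335).
Both 259 ≡ 3 and 335 ≡ 3 (mod 4), so reciprocity gives (259/335) = -(335/259). Reduce: 335 ≡ 76 (mod 259). Now have -(76/259).
Factor out 2: 76 = 2^2·19. Since 259 ≡ 3 (mod 8), (2/259) = -1, and (2/259)^2 = +1. Now have -(19/259).
Both 19 ≡ 3 and 259 ≡ 3 (mod 4), so reciprocity gives (19/259) = -(259/19). Reduce: 259 ≡ 12 (mod 19). Now have (12/19).
Factor out 2: 12 = 2^2·3. Since 19 ≡ 3 (mod 8), (2/19) = -1, and (2/19)^2 = +1. Now have (3/19).
Both 3 ≡ 3 and 19 ≡ 3 (mod 4), so reciprocity gives (3/19) = -(19/3). Reduce: 19 ≡ 1 (mod 3). Now have -(1/3).
(1/3) = 1. Collecting the sign factors: -1.

-1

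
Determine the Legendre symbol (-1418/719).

(-1418/719)
  = (20/719)    [-1418 ≡ 20 mod 719]
  = (5/719)    [719 ≡ 7 mod 8 ⇒ (2/719)^2 = +1]
  = (719/5)    [QR: 5 ≡ 1 mod 4, sign kept]
  = (4/5)    [719 ≡ 4 mod 5]
  = (1/5)    [5 ≡ 5 mod 8 ⇒ (2/5)^2 = +1]
  = 1    [(1/5) = 1]

1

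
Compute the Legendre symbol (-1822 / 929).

1

(-1822 / 929)
  = (36 / 929)    [-1822 ≡ 36 mod 929]
  = (9 / 929)    [929 ≡ 1 mod 8 ⇒ (2 / 929)^2 = +1]
  = (929 / 9)    [QR: 9 ≡ 1 mod 4, sign kept]
  = (2 / 9)    [929 ≡ 2 mod 9]
  = (1 / 9)    [9 ≡ 1 mod 8 ⇒ (2 / 9) = +1]
  = 1    [(1 / 9) = 1]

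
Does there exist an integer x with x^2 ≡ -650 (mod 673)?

Reduce the numerator: -650 ≡ 23 (mod 673), so (-650/673) = (23/673).
673 ≡ 1 (mod 4), so quadratic reciprocity gives (23/673) = (673/23). Reduce: 673 ≡ 6 (mod 23). Now have (6/23).
Factor out 2: 6 = 2·3. Since 23 ≡ 7 (mod 8), (2/23) = +1. Now have (3/23).
Both 3 ≡ 3 and 23 ≡ 3 (mod 4), so reciprocity gives (3/23) = -(23/3). Reduce: 23 ≡ 2 (mod 3). Now have -(2/3).
Factor out 2: 2 = 2. Since 3 ≡ 3 (mod 8), (2/3) = -1. Now have (1/3).
(1/3) = 1. Collecting the sign factors: 1.
(-650/673) = 1, and 673 is prime, so -650 is a quadratic residue mod 673.

yes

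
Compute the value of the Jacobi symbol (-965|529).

(-965|529)
  = (93|529)    [-965 ≡ 93 mod 529]
  = (529|93)    [QR: 93 ≡ 1 mod 4, sign kept]
  = (64|93)    [529 ≡ 64 mod 93]
  = (1|93)    [93 ≡ 5 mod 8 ⇒ (2|93)^6 = +1]
  = 1    [(1|93) = 1]

1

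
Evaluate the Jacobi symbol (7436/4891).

Reduce the numerator: 7436 ≡ 2545 (mod 4891), so (7436/4891) = (2545/4891).
2545 ≡ 1 (mod 4), so quadratic reciprocity gives (2545/4891) = (4891/2545). Reduce: 4891 ≡ 2346 (mod 2545). Now have (2346/2545).
Factor out 2: 2346 = 2·1173. Since 2545 ≡ 1 (mod 8), (2/2545) = +1. Now have (1173/2545).
1173 ≡ 1 (mod 4), so quadratic reciprocity gives (1173/2545) = (2545/1173). Reduce: 2545 ≡ 199 (mod 1173). Now have (199/1173).
1173 ≡ 1 (mod 4), so quadratic reciprocity gives (199/1173) = (1173/199). Reduce: 1173 ≡ 178 (mod 199). Now have (178/199).
Factor out 2: 178 = 2·89. Since 199 ≡ 7 (mod 8), (2/199) = +1. Now have (89/199).
89 ≡ 1 (mod 4), so quadratic reciprocity gives (89/199) = (199/89). Reduce: 199 ≡ 21 (mod 89). Now have (21/89).
21 ≡ 1 (mod 4), so quadratic reciprocity gives (21/89) = (89/21). Reduce: 89 ≡ 5 (mod 21). Now have (5/21).
5 ≡ 1 (mod 4), so quadratic reciprocity gives (5/21) = (21/5). Reduce: 21 ≡ 1 (mod 5). Now have (1/5).
(1/5) = 1. Collecting the sign factors: 1.

1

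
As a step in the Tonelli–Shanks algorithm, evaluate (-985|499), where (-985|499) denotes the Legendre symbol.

Pull out -1: (-985|499) = (-1|499)·(985|499). Since 499 ≡ 3 (mod 4), (-1|499) = -1. Now have -(985|499).
Reduce the numerator: 985 ≡ 486 (mod 499), so (985|499) = (486|499).
Factor out 2: 486 = 2·243. Since 499 ≡ 3 (mod 8), (2|499) = -1. Now have (243|499).
Both 243 ≡ 3 and 499 ≡ 3 (mod 4), so reciprocity gives (243|499) = -(499|243). Reduce: 499 ≡ 13 (mod 243). Now have -(13|243).
13 ≡ 1 (mod 4), so quadratic reciprocity gives (13|243) = (243|13). Reduce: 243 ≡ 9 (mod 13). Now have -(9|13).
9 ≡ 1 (mod 4), so quadratic reciprocity gives (9|13) = (13|9). Reduce: 13 ≡ 4 (mod 9). Now have -(4|9).
Factor out 2: 4 = 2^2. Since 9 ≡ 1 (mod 8), (2|9) = +1, and (2|9)^2 = +1. Now have -(1|9).
(1|9) = 1. Collecting the sign factors: -1.

-1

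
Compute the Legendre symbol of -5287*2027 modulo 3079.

By multiplicativity, (-5287·2027 / 3079) = (-5287 / 3079)·(2027 / 3079).
First factor (-5287 / 3079):
(-5287 / 3079)
  = (871 / 3079)    [-5287 ≡ 871 mod 3079]
  = -(3079 / 871)    [QR: both ≡ 3 mod 4, sign flips]
  = -(466 / 871)    [3079 ≡ 466 mod 871]
  = -(233 / 871)    [871 ≡ 7 mod 8 ⇒ (2 / 871) = +1]
  = -(871 / 233)    [QR: 233 ≡ 1 mod 4, sign kept]
  = -(172 / 233)    [871 ≡ 172 mod 233]
  = -(43 / 233)    [233 ≡ 1 mod 8 ⇒ (2 / 233)^2 = +1]
  = -(233 / 43)    [QR: 233 ≡ 1 mod 4, sign kept]
  = -(18 / 43)    [233 ≡ 18 mod 43]
  = (9 / 43)    [43 ≡ 3 mod 8 ⇒ (2 / 43) = -1]
  = (43 / 9)    [QR: 9 ≡ 1 mod 4, sign kept]
  = (7 / 9)    [43 ≡ 7 mod 9]
  = (9 / 7)    [QR: 9 ≡ 1 mod 4, sign kept]
  = (2 / 7)    [9 ≡ 2 mod 7]
  = (1 / 7)    [7 ≡ 7 mod 8 ⇒ (2 / 7) = +1]
  = 1    [(1 / 7) = 1]
Second factor (2027 / 3079):
(2027 / 3079)
  = -(3079 / 2027)    [QR: both ≡ 3 mod 4, sign flips]
  = -(1052 / 2027)    [3079 ≡ 1052 mod 2027]
  = -(263 / 2027)    [2027 ≡ 3 mod 8 ⇒ (2 / 2027)^2 = +1]
  = (2027 / 263)    [QR: both ≡ 3 mod 4, sign flips]
  = (186 / 263)    [2027 ≡ 186 mod 263]
  = (93 / 263)    [263 ≡ 7 mod 8 ⇒ (2 / 263) = +1]
  = (263 / 93)    [QR: 93 ≡ 1 mod 4, sign kept]
  = (77 / 93)    [263 ≡ 77 mod 93]
  = (93 / 77)    [QR: 77 ≡ 1 mod 4, sign kept]
  = (16 / 77)    [93 ≡ 16 mod 77]
  = (1 / 77)    [77 ≡ 5 mod 8 ⇒ (2 / 77)^4 = +1]
  = 1    [(1 / 77) = 1]
Product: (1)·(1) = 1.

1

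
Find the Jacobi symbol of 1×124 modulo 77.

-1

By multiplicativity, (1·124|77) = (1|77)·(124|77).
First factor (1|77):
(1|77) = 1. Collecting the sign factors: 1.
Second factor (124|77):
Reduce the numerator: 124 ≡ 47 (mod 77), so (124|77) = (47|77).
77 ≡ 1 (mod 4), so quadratic reciprocity gives (47|77) = (77|47). Reduce: 77 ≡ 30 (mod 47). Now have (30|47).
Factor out 2: 30 = 2·15. Since 47 ≡ 7 (mod 8), (2|47) = +1. Now have (15|47).
Both 15 ≡ 3 and 47 ≡ 3 (mod 4), so reciprocity gives (15|47) = -(47|15). Reduce: 47 ≡ 2 (mod 15). Now have -(2|15).
Factor out 2: 2 = 2. Since 15 ≡ 7 (mod 8), (2|15) = +1. Now have -(1|15).
(1|15) = 1. Collecting the sign factors: -1.
Product: (1)·(-1) = -1.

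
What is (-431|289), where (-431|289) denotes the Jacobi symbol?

1

Reduce the numerator: -431 ≡ 147 (mod 289), so (-431|289) = (147|289).
289 ≡ 1 (mod 4), so quadratic reciprocity gives (147|289) = (289|147). Reduce: 289 ≡ 142 (mod 147). Now have (142|147).
Factor out 2: 142 = 2·71. Since 147 ≡ 3 (mod 8), (2|147) = -1. Now have -(71|147).
Both 71 ≡ 3 and 147 ≡ 3 (mod 4), so reciprocity gives (71|147) = -(147|71). Reduce: 147 ≡ 5 (mod 71). Now have (5|71).
5 ≡ 1 (mod 4), so quadratic reciprocity gives (5|71) = (71|5). Reduce: 71 ≡ 1 (mod 5). Now have (1|5).
(1|5) = 1. Collecting the sign factors: 1.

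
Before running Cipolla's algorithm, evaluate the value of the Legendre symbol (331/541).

(331/541)
  = (541/331)    [QR: 541 ≡ 1 mod 4, sign kept]
  = (210/331)    [541 ≡ 210 mod 331]
  = -(105/331)    [331 ≡ 3 mod 8 ⇒ (2/331) = -1]
  = -(331/105)    [QR: 105 ≡ 1 mod 4, sign kept]
  = -(16/105)    [331 ≡ 16 mod 105]
  = -(1/105)    [105 ≡ 1 mod 8 ⇒ (2/105)^4 = +1]
  = -1    [(1/105) = 1]

-1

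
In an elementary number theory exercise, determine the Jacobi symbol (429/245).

(429/245)
  = (184/245)    [429 ≡ 184 mod 245]
  = -(23/245)    [245 ≡ 5 mod 8 ⇒ (2/245)^3 = -1]
  = -(245/23)    [QR: 245 ≡ 1 mod 4, sign kept]
  = -(15/23)    [245 ≡ 15 mod 23]
  = (23/15)    [QR: both ≡ 3 mod 4, sign flips]
  = (8/15)    [23 ≡ 8 mod 15]
  = (1/15)    [15 ≡ 7 mod 8 ⇒ (2/15)^3 = +1]
  = 1    [(1/15) = 1]

1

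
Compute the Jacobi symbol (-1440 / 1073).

-1

Pull out -1: (-1440 / 1073) = (-1 / 1073)·(1440 / 1073). Since 1073 ≡ 1 (mod 4), (-1 / 1073) = +1. Now have (1440 / 1073).
Reduce the numerator: 1440 ≡ 367 (mod 1073), so (1440 / 1073) = (367 / 1073).
1073 ≡ 1 (mod 4), so quadratic reciprocity gives (367 / 1073) = (1073 / 367). Reduce: 1073 ≡ 339 (mod 367). Now have (339 / 367).
Both 339 ≡ 3 and 367 ≡ 3 (mod 4), so reciprocity gives (339 / 367) = -(367 / 339). Reduce: 367 ≡ 28 (mod 339). Now have -(28 / 339).
Factor out 2: 28 = 2^2·7. Since 339 ≡ 3 (mod 8), (2 / 339) = -1, and (2 / 339)^2 = +1. Now have -(7 / 339).
Both 7 ≡ 3 and 339 ≡ 3 (mod 4), so reciprocity gives (7 / 339) = -(339 / 7). Reduce: 339 ≡ 3 (mod 7). Now have (3 / 7).
Both 3 ≡ 3 and 7 ≡ 3 (mod 4), so reciprocity gives (3 / 7) = -(7 / 3). Reduce: 7 ≡ 1 (mod 3). Now have -(1 / 3).
(1 / 3) = 1. Collecting the sign factors: -1.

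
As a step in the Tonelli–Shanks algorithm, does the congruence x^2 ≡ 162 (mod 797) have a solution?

no

(162|797)
  = -(81|797)    [797 ≡ 5 mod 8 ⇒ (2|797) = -1]
  = -(797|81)    [QR: 81 ≡ 1 mod 4, sign kept]
  = -(68|81)    [797 ≡ 68 mod 81]
  = -(17|81)    [81 ≡ 1 mod 8 ⇒ (2|81)^2 = +1]
  = -(81|17)    [QR: 17 ≡ 1 mod 4, sign kept]
  = -(13|17)    [81 ≡ 13 mod 17]
  = -(17|13)    [QR: 13 ≡ 1 mod 4, sign kept]
  = -(4|13)    [17 ≡ 4 mod 13]
  = -(1|13)    [13 ≡ 5 mod 8 ⇒ (2|13)^2 = +1]
  = -1    [(1|13) = 1]
(162|797) = -1, and 797 is prime, so 162 is not a quadratic residue mod 797.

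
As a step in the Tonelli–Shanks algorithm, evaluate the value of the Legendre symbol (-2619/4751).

Reduce the numerator: -2619 ≡ 2132 (mod 4751), so (-2619/4751) = (2132/4751).
Factor out 2: 2132 = 2^2·533. Since 4751 ≡ 7 (mod 8), (2/4751) = +1, and (2/4751)^2 = +1. Now have (533/4751).
533 ≡ 1 (mod 4), so quadratic reciprocity gives (533/4751) = (4751/533). Reduce: 4751 ≡ 487 (mod 533). Now have (487/533).
533 ≡ 1 (mod 4), so quadratic reciprocity gives (487/533) = (533/487). Reduce: 533 ≡ 46 (mod 487). Now have (46/487).
Factor out 2: 46 = 2·23. Since 487 ≡ 7 (mod 8), (2/487) = +1. Now have (23/487).
Both 23 ≡ 3 and 487 ≡ 3 (mod 4), so reciprocity gives (23/487) = -(487/23). Reduce: 487 ≡ 4 (mod 23). Now have -(4/23).
Factor out 2: 4 = 2^2. Since 23 ≡ 7 (mod 8), (2/23) = +1, and (2/23)^2 = +1. Now have -(1/23).
(1/23) = 1. Collecting the sign factors: -1.

-1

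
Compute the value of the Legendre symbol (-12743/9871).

-1

(-12743/9871)
  = (6999/9871)    [-12743 ≡ 6999 mod 9871]
  = -(9871/6999)    [QR: both ≡ 3 mod 4, sign flips]
  = -(2872/6999)    [9871 ≡ 2872 mod 6999]
  = -(359/6999)    [6999 ≡ 7 mod 8 ⇒ (2/6999)^3 = +1]
  = (6999/359)    [QR: both ≡ 3 mod 4, sign flips]
  = (178/359)    [6999 ≡ 178 mod 359]
  = (89/359)    [359 ≡ 7 mod 8 ⇒ (2/359) = +1]
  = (359/89)    [QR: 89 ≡ 1 mod 4, sign kept]
  = (3/89)    [359 ≡ 3 mod 89]
  = (89/3)    [QR: 89 ≡ 1 mod 4, sign kept]
  = (2/3)    [89 ≡ 2 mod 3]
  = -(1/3)    [3 ≡ 3 mod 8 ⇒ (2/3) = -1]
  = -1    [(1/3) = 1]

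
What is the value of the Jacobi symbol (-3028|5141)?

(-3028|5141)
  = (2113|5141)    [-3028 ≡ 2113 mod 5141]
  = (5141|2113)    [QR: 2113 ≡ 1 mod 4, sign kept]
  = (915|2113)    [5141 ≡ 915 mod 2113]
  = (2113|915)    [QR: 2113 ≡ 1 mod 4, sign kept]
  = (283|915)    [2113 ≡ 283 mod 915]
  = -(915|283)    [QR: both ≡ 3 mod 4, sign flips]
  = -(66|283)    [915 ≡ 66 mod 283]
  = (33|283)    [283 ≡ 3 mod 8 ⇒ (2|283) = -1]
  = (283|33)    [QR: 33 ≡ 1 mod 4, sign kept]
  = (19|33)    [283 ≡ 19 mod 33]
  = (33|19)    [QR: 33 ≡ 1 mod 4, sign kept]
  = (14|19)    [33 ≡ 14 mod 19]
  = -(7|19)    [19 ≡ 3 mod 8 ⇒ (2|19) = -1]
  = (19|7)    [QR: both ≡ 3 mod 4, sign flips]
  = (5|7)    [19 ≡ 5 mod 7]
  = (7|5)    [QR: 5 ≡ 1 mod 4, sign kept]
  = (2|5)    [7 ≡ 2 mod 5]
  = -(1|5)    [5 ≡ 5 mod 8 ⇒ (2|5) = -1]
  = -1    [(1|5) = 1]

-1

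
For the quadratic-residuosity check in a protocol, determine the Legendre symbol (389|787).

1

(389|787)
  = (787|389)    [QR: 389 ≡ 1 mod 4, sign kept]
  = (9|389)    [787 ≡ 9 mod 389]
  = (389|9)    [QR: 9 ≡ 1 mod 4, sign kept]
  = (2|9)    [389 ≡ 2 mod 9]
  = (1|9)    [9 ≡ 1 mod 8 ⇒ (2|9) = +1]
  = 1    [(1|9) = 1]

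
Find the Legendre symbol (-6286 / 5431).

Pull out -1: (-6286 / 5431) = (-1 / 5431)·(6286 / 5431). Since 5431 ≡ 3 (mod 4), (-1 / 5431) = -1. Now have -(6286 / 5431).
Reduce the numerator: 6286 ≡ 855 (mod 5431), so (6286 / 5431) = (855 / 5431).
Both 855 ≡ 3 and 5431 ≡ 3 (mod 4), so reciprocity gives (855 / 5431) = -(5431 / 855). Reduce: 5431 ≡ 301 (mod 855). Now have (301 / 855).
301 ≡ 1 (mod 4), so quadratic reciprocity gives (301 / 855) = (855 / 301). Reduce: 855 ≡ 253 (mod 301). Now have (253 / 301).
253 ≡ 1 (mod 4), so quadratic reciprocity gives (253 / 301) = (301 / 253). Reduce: 301 ≡ 48 (mod 253). Now have (48 / 253).
Factor out 2: 48 = 2^4·3. Since 253 ≡ 5 (mod 8), (2 / 253) = -1, and (2 / 253)^4 = +1. Now have (3 / 253).
253 ≡ 1 (mod 4), so quadratic reciprocity gives (3 / 253) = (253 / 3). Reduce: 253 ≡ 1 (mod 3). Now have (1 / 3).
(1 / 3) = 1. Collecting the sign factors: 1.

1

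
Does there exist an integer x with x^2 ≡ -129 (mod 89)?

yes

(-129|89)
  = (129|89)    [89 ≡ 1 mod 4 ⇒ (-1|89) = +1]
  = (40|89)    [129 ≡ 40 mod 89]
  = (5|89)    [89 ≡ 1 mod 8 ⇒ (2|89)^3 = +1]
  = (89|5)    [QR: 5 ≡ 1 mod 4, sign kept]
  = (4|5)    [89 ≡ 4 mod 5]
  = (1|5)    [5 ≡ 5 mod 8 ⇒ (2|5)^2 = +1]
  = 1    [(1|5) = 1]
The Legendre symbol is 1, so x^2 ≡ -129 (mod 89) has solution.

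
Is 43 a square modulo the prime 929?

no

929 ≡ 1 (mod 4), so quadratic reciprocity gives (43|929) = (929|43). Reduce: 929 ≡ 26 (mod 43). Now have (26|43).
Factor out 2: 26 = 2·13. Since 43 ≡ 3 (mod 8), (2|43) = -1. Now have -(13|43).
13 ≡ 1 (mod 4), so quadratic reciprocity gives (13|43) = (43|13). Reduce: 43 ≡ 4 (mod 13). Now have -(4|13).
Factor out 2: 4 = 2^2. Since 13 ≡ 5 (mod 8), (2|13) = -1, and (2|13)^2 = +1. Now have -(1|13).
(1|13) = 1. Collecting the sign factors: -1.
(43|929) = -1, and 929 is prime, so 43 is not a quadratic residue mod 929.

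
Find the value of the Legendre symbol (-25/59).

-1

(-25/59)
  = (34/59)    [-25 ≡ 34 mod 59]
  = -(17/59)    [59 ≡ 3 mod 8 ⇒ (2/59) = -1]
  = -(59/17)    [QR: 17 ≡ 1 mod 4, sign kept]
  = -(8/17)    [59 ≡ 8 mod 17]
  = -(1/17)    [17 ≡ 1 mod 8 ⇒ (2/17)^3 = +1]
  = -1    [(1/17) = 1]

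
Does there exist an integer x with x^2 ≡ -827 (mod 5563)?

(-827/5563)
  = (4736/5563)    [-827 ≡ 4736 mod 5563]
  = -(37/5563)    [5563 ≡ 3 mod 8 ⇒ (2/5563)^7 = -1]
  = -(5563/37)    [QR: 37 ≡ 1 mod 4, sign kept]
  = -(13/37)    [5563 ≡ 13 mod 37]
  = -(37/13)    [QR: 13 ≡ 1 mod 4, sign kept]
  = -(11/13)    [37 ≡ 11 mod 13]
  = -(13/11)    [QR: 13 ≡ 1 mod 4, sign kept]
  = -(2/11)    [13 ≡ 2 mod 11]
  = (1/11)    [11 ≡ 3 mod 8 ⇒ (2/11) = -1]
  = 1    [(1/11) = 1]
The Legendre symbol is 1, so x^2 ≡ -827 (mod 5563) has solution.

yes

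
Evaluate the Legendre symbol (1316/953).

-1

(1316/953)
  = (363/953)    [1316 ≡ 363 mod 953]
  = (953/363)    [QR: 953 ≡ 1 mod 4, sign kept]
  = (227/363)    [953 ≡ 227 mod 363]
  = -(363/227)    [QR: both ≡ 3 mod 4, sign flips]
  = -(136/227)    [363 ≡ 136 mod 227]
  = (17/227)    [227 ≡ 3 mod 8 ⇒ (2/227)^3 = -1]
  = (227/17)    [QR: 17 ≡ 1 mod 4, sign kept]
  = (6/17)    [227 ≡ 6 mod 17]
  = (3/17)    [17 ≡ 1 mod 8 ⇒ (2/17) = +1]
  = (17/3)    [QR: 17 ≡ 1 mod 4, sign kept]
  = (2/3)    [17 ≡ 2 mod 3]
  = -(1/3)    [3 ≡ 3 mod 8 ⇒ (2/3) = -1]
  = -1    [(1/3) = 1]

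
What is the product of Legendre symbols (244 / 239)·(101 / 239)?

1

By multiplicativity, (244·101 / 239) = (244 / 239)·(101 / 239).
First factor (244 / 239):
Reduce the numerator: 244 ≡ 5 (mod 239), so (244 / 239) = (5 / 239).
5 ≡ 1 (mod 4), so quadratic reciprocity gives (5 / 239) = (239 / 5). Reduce: 239 ≡ 4 (mod 5). Now have (4 / 5).
Factor out 2: 4 = 2^2. Since 5 ≡ 5 (mod 8), (2 / 5) = -1, and (2 / 5)^2 = +1. Now have (1 / 5).
(1 / 5) = 1. Collecting the sign factors: 1.
Second factor (101 / 239):
101 ≡ 1 (mod 4), so quadratic reciprocity gives (101 / 239) = (239 / 101). Reduce: 239 ≡ 37 (mod 101). Now have (37 / 101).
37 ≡ 1 (mod 4), so quadratic reciprocity gives (37 / 101) = (101 / 37). Reduce: 101 ≡ 27 (mod 37). Now have (27 / 37).
37 ≡ 1 (mod 4), so quadratic reciprocity gives (27 / 37) = (37 / 27). Reduce: 37 ≡ 10 (mod 27). Now have (10 / 27).
Factor out 2: 10 = 2·5. Since 27 ≡ 3 (mod 8), (2 / 27) = -1. Now have -(5 / 27).
5 ≡ 1 (mod 4), so quadratic reciprocity gives (5 / 27) = (27 / 5). Reduce: 27 ≡ 2 (mod 5). Now have -(2 / 5).
Factor out 2: 2 = 2. Since 5 ≡ 5 (mod 8), (2 / 5) = -1. Now have (1 / 5).
(1 / 5) = 1. Collecting the sign factors: 1.
Product: (1)·(1) = 1.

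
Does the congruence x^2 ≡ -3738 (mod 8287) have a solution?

(-3738/8287)
  = (4549/8287)    [-3738 ≡ 4549 mod 8287]
  = (8287/4549)    [QR: 4549 ≡ 1 mod 4, sign kept]
  = (3738/4549)    [8287 ≡ 3738 mod 4549]
  = -(1869/4549)    [4549 ≡ 5 mod 8 ⇒ (2/4549) = -1]
  = -(4549/1869)    [QR: 1869 ≡ 1 mod 4, sign kept]
  = -(811/1869)    [4549 ≡ 811 mod 1869]
  = -(1869/811)    [QR: 1869 ≡ 1 mod 4, sign kept]
  = -(247/811)    [1869 ≡ 247 mod 811]
  = (811/247)    [QR: both ≡ 3 mod 4, sign flips]
  = (70/247)    [811 ≡ 70 mod 247]
  = (35/247)    [247 ≡ 7 mod 8 ⇒ (2/247) = +1]
  = -(247/35)    [QR: both ≡ 3 mod 4, sign flips]
  = -(2/35)    [247 ≡ 2 mod 35]
  = (1/35)    [35 ≡ 3 mod 8 ⇒ (2/35) = -1]
  = 1    [(1/35) = 1]
The Legendre symbol is 1, so x^2 ≡ -3738 (mod 8287) has solution.

yes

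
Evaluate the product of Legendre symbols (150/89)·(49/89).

-1

By multiplicativity, (150·49/89) = (150/89)·(49/89).
First factor (150/89):
(150/89)
  = (61/89)    [150 ≡ 61 mod 89]
  = (89/61)    [QR: 61 ≡ 1 mod 4, sign kept]
  = (28/61)    [89 ≡ 28 mod 61]
  = (7/61)    [61 ≡ 5 mod 8 ⇒ (2/61)^2 = +1]
  = (61/7)    [QR: 61 ≡ 1 mod 4, sign kept]
  = (5/7)    [61 ≡ 5 mod 7]
  = (7/5)    [QR: 5 ≡ 1 mod 4, sign kept]
  = (2/5)    [7 ≡ 2 mod 5]
  = -(1/5)    [5 ≡ 5 mod 8 ⇒ (2/5) = -1]
  = -1    [(1/5) = 1]
Second factor (49/89):
(49/89)
  = (89/49)    [QR: 49 ≡ 1 mod 4, sign kept]
  = (40/49)    [89 ≡ 40 mod 49]
  = (5/49)    [49 ≡ 1 mod 8 ⇒ (2/49)^3 = +1]
  = (49/5)    [QR: 5 ≡ 1 mod 4, sign kept]
  = (4/5)    [49 ≡ 4 mod 5]
  = (1/5)    [5 ≡ 5 mod 8 ⇒ (2/5)^2 = +1]
  = 1    [(1/5) = 1]
Product: (-1)·(1) = -1.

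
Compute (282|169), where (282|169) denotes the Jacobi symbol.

Reduce the numerator: 282 ≡ 113 (mod 169), so (282|169) = (113|169).
113 ≡ 1 (mod 4), so quadratic reciprocity gives (113|169) = (169|113). Reduce: 169 ≡ 56 (mod 113). Now have (56|113).
Factor out 2: 56 = 2^3·7. Since 113 ≡ 1 (mod 8), (2|113) = +1, and (2|113)^3 = +1. Now have (7|113).
113 ≡ 1 (mod 4), so quadratic reciprocity gives (7|113) = (113|7). Reduce: 113 ≡ 1 (mod 7). Now have (1|7).
(1|7) = 1. Collecting the sign factors: 1.

1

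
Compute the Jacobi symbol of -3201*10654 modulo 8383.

1

By multiplicativity, (-3201·10654|8383) = (-3201|8383)·(10654|8383).
First factor (-3201|8383):
Reduce the numerator: -3201 ≡ 5182 (mod 8383), so (-3201|8383) = (5182|8383).
Factor out 2: 5182 = 2·2591. Since 8383 ≡ 7 (mod 8), (2|8383) = +1. Now have (2591|8383).
Both 2591 ≡ 3 and 8383 ≡ 3 (mod 4), so reciprocity gives (2591|8383) = -(8383|2591). Reduce: 8383 ≡ 610 (mod 2591). Now have -(610|2591).
Factor out 2: 610 = 2·305. Since 2591 ≡ 7 (mod 8), (2|2591) = +1. Now have -(305|2591).
305 ≡ 1 (mod 4), so quadratic reciprocity gives (305|2591) = (2591|305). Reduce: 2591 ≡ 151 (mod 305). Now have -(151|305).
305 ≡ 1 (mod 4), so quadratic reciprocity gives (151|305) = (305|151). Reduce: 305 ≡ 3 (mod 151). Now have -(3|151).
Both 3 ≡ 3 and 151 ≡ 3 (mod 4), so reciprocity gives (3|151) = -(151|3). Reduce: 151 ≡ 1 (mod 3). Now have (1|3).
(1|3) = 1. Collecting the sign factors: 1.
Second factor (10654|8383):
Reduce the numerator: 10654 ≡ 2271 (mod 8383), so (10654|8383) = (2271|8383).
Both 2271 ≡ 3 and 8383 ≡ 3 (mod 4), so reciprocity gives (2271|8383) = -(8383|2271). Reduce: 8383 ≡ 1570 (mod 2271). Now have -(1570|2271).
Factor out 2: 1570 = 2·785. Since 2271 ≡ 7 (mod 8), (2|2271) = +1. Now have -(785|2271).
785 ≡ 1 (mod 4), so quadratic reciprocity gives (785|2271) = (2271|785). Reduce: 2271 ≡ 701 (mod 785). Now have -(701|785).
701 ≡ 1 (mod 4), so quadratic reciprocity gives (701|785) = (785|701). Reduce: 785 ≡ 84 (mod 701). Now have -(84|701).
Factor out 2: 84 = 2^2·21. Since 701 ≡ 5 (mod 8), (2|701) = -1, and (2|701)^2 = +1. Now have -(21|701).
21 ≡ 1 (mod 4), so quadratic reciprocity gives (21|701) = (701|21). Reduce: 701 ≡ 8 (mod 21). Now have -(8|21).
Factor out 2: 8 = 2^3. Since 21 ≡ 5 (mod 8), (2|21) = -1, and (2|21)^3 = -1. Now have (1|21).
(1|21) = 1. Collecting the sign factors: 1.
Product: (1)·(1) = 1.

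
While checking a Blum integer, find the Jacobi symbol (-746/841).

Reduce the numerator: -746 ≡ 95 (mod 841), so (-746/841) = (95/841).
841 ≡ 1 (mod 4), so quadratic reciprocity gives (95/841) = (841/95). Reduce: 841 ≡ 81 (mod 95). Now have (81/95).
81 ≡ 1 (mod 4), so quadratic reciprocity gives (81/95) = (95/81). Reduce: 95 ≡ 14 (mod 81). Now have (14/81).
Factor out 2: 14 = 2·7. Since 81 ≡ 1 (mod 8), (2/81) = +1. Now have (7/81).
81 ≡ 1 (mod 4), so quadratic reciprocity gives (7/81) = (81/7). Reduce: 81 ≡ 4 (mod 7). Now have (4/7).
Factor out 2: 4 = 2^2. Since 7 ≡ 7 (mod 8), (2/7) = +1, and (2/7)^2 = +1. Now have (1/7).
(1/7) = 1. Collecting the sign factors: 1.

1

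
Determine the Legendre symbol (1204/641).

Reduce the numerator: 1204 ≡ 563 (mod 641), so (1204/641) = (563/641).
641 ≡ 1 (mod 4), so quadratic reciprocity gives (563/641) = (641/563). Reduce: 641 ≡ 78 (mod 563). Now have (78/563).
Factor out 2: 78 = 2·39. Since 563 ≡ 3 (mod 8), (2/563) = -1. Now have -(39/563).
Both 39 ≡ 3 and 563 ≡ 3 (mod 4), so reciprocity gives (39/563) = -(563/39). Reduce: 563 ≡ 17 (mod 39). Now have (17/39).
17 ≡ 1 (mod 4), so quadratic reciprocity gives (17/39) = (39/17). Reduce: 39 ≡ 5 (mod 17). Now have (5/17).
5 ≡ 1 (mod 4), so quadratic reciprocity gives (5/17) = (17/5). Reduce: 17 ≡ 2 (mod 5). Now have (2/5).
Factor out 2: 2 = 2. Since 5 ≡ 5 (mod 8), (2/5) = -1. Now have -(1/5).
(1/5) = 1. Collecting the sign factors: -1.

-1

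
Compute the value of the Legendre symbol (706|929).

1

Factor out 2: 706 = 2·353. Since 929 ≡ 1 (mod 8), (2|929) = +1. Now have (353|929).
353 ≡ 1 (mod 4), so quadratic reciprocity gives (353|929) = (929|353). Reduce: 929 ≡ 223 (mod 353). Now have (223|353).
353 ≡ 1 (mod 4), so quadratic reciprocity gives (223|353) = (353|223). Reduce: 353 ≡ 130 (mod 223). Now have (130|223).
Factor out 2: 130 = 2·65. Since 223 ≡ 7 (mod 8), (2|223) = +1. Now have (65|223).
65 ≡ 1 (mod 4), so quadratic reciprocity gives (65|223) = (223|65). Reduce: 223 ≡ 28 (mod 65). Now have (28|65).
Factor out 2: 28 = 2^2·7. Since 65 ≡ 1 (mod 8), (2|65) = +1, and (2|65)^2 = +1. Now have (7|65).
65 ≡ 1 (mod 4), so quadratic reciprocity gives (7|65) = (65|7). Reduce: 65 ≡ 2 (mod 7). Now have (2|7).
Factor out 2: 2 = 2. Since 7 ≡ 7 (mod 8), (2|7) = +1. Now have (1|7).
(1|7) = 1. Collecting the sign factors: 1.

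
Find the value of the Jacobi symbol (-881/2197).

1

(-881/2197)
  = (881/2197)    [2197 ≡ 1 mod 4 ⇒ (-1/2197) = +1]
  = (2197/881)    [QR: 881 ≡ 1 mod 4, sign kept]
  = (435/881)    [2197 ≡ 435 mod 881]
  = (881/435)    [QR: 881 ≡ 1 mod 4, sign kept]
  = (11/435)    [881 ≡ 11 mod 435]
  = -(435/11)    [QR: both ≡ 3 mod 4, sign flips]
  = -(6/11)    [435 ≡ 6 mod 11]
  = (3/11)    [11 ≡ 3 mod 8 ⇒ (2/11) = -1]
  = -(11/3)    [QR: both ≡ 3 mod 4, sign flips]
  = -(2/3)    [11 ≡ 2 mod 3]
  = (1/3)    [3 ≡ 3 mod 8 ⇒ (2/3) = -1]
  = 1    [(1/3) = 1]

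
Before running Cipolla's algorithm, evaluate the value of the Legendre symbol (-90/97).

-1

Reduce the numerator: -90 ≡ 7 (mod 97), so (-90/97) = (7/97).
97 ≡ 1 (mod 4), so quadratic reciprocity gives (7/97) = (97/7). Reduce: 97 ≡ 6 (mod 7). Now have (6/7).
Factor out 2: 6 = 2·3. Since 7 ≡ 7 (mod 8), (2/7) = +1. Now have (3/7).
Both 3 ≡ 3 and 7 ≡ 3 (mod 4), so reciprocity gives (3/7) = -(7/3). Reduce: 7 ≡ 1 (mod 3). Now have -(1/3).
(1/3) = 1. Collecting the sign factors: -1.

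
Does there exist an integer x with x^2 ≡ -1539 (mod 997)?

yes

(-1539|997)
  = (1539|997)    [997 ≡ 1 mod 4 ⇒ (-1|997) = +1]
  = (542|997)    [1539 ≡ 542 mod 997]
  = -(271|997)    [997 ≡ 5 mod 8 ⇒ (2|997) = -1]
  = -(997|271)    [QR: 997 ≡ 1 mod 4, sign kept]
  = -(184|271)    [997 ≡ 184 mod 271]
  = -(23|271)    [271 ≡ 7 mod 8 ⇒ (2|271)^3 = +1]
  = (271|23)    [QR: both ≡ 3 mod 4, sign flips]
  = (18|23)    [271 ≡ 18 mod 23]
  = (9|23)    [23 ≡ 7 mod 8 ⇒ (2|23) = +1]
  = (23|9)    [QR: 9 ≡ 1 mod 4, sign kept]
  = (5|9)    [23 ≡ 5 mod 9]
  = (9|5)    [QR: 5 ≡ 1 mod 4, sign kept]
  = (4|5)    [9 ≡ 4 mod 5]
  = (1|5)    [5 ≡ 5 mod 8 ⇒ (2|5)^2 = +1]
  = 1    [(1|5) = 1]
(-1539|997) = 1, and 997 is prime, so -1539 is a quadratic residue mod 997.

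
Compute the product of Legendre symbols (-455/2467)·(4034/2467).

-1

By multiplicativity, (-455·4034/2467) = (-455/2467)·(4034/2467).
First factor (-455/2467):
(-455/2467)
  = -(455/2467)    [2467 ≡ 3 mod 4 ⇒ (-1/2467) = -1]
  = (2467/455)    [QR: both ≡ 3 mod 4, sign flips]
  = (192/455)    [2467 ≡ 192 mod 455]
  = (3/455)    [455 ≡ 7 mod 8 ⇒ (2/455)^6 = +1]
  = -(455/3)    [QR: both ≡ 3 mod 4, sign flips]
  = -(2/3)    [455 ≡ 2 mod 3]
  = (1/3)    [3 ≡ 3 mod 8 ⇒ (2/3) = -1]
  = 1    [(1/3) = 1]
Second factor (4034/2467):
(4034/2467)
  = (1567/2467)    [4034 ≡ 1567 mod 2467]
  = -(2467/1567)    [QR: both ≡ 3 mod 4, sign flips]
  = -(900/1567)    [2467 ≡ 900 mod 1567]
  = -(225/1567)    [1567 ≡ 7 mod 8 ⇒ (2/1567)^2 = +1]
  = -(1567/225)    [QR: 225 ≡ 1 mod 4, sign kept]
  = -(217/225)    [1567 ≡ 217 mod 225]
  = -(225/217)    [QR: 217 ≡ 1 mod 4, sign kept]
  = -(8/217)    [225 ≡ 8 mod 217]
  = -(1/217)    [217 ≡ 1 mod 8 ⇒ (2/217)^3 = +1]
  = -1    [(1/217) = 1]
Product: (1)·(-1) = -1.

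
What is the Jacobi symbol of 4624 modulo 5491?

(4624 / 5491)
  = (289 / 5491)    [5491 ≡ 3 mod 8 ⇒ (2 / 5491)^4 = +1]
  = (5491 / 289)    [QR: 289 ≡ 1 mod 4, sign kept]
  = (0 / 289)    [5491 ≡ 0 mod 289]
  = 0    [numerator 0, gcd > 1]

0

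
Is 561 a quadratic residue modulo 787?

yes

(561/787)
  = (787/561)    [QR: 561 ≡ 1 mod 4, sign kept]
  = (226/561)    [787 ≡ 226 mod 561]
  = (113/561)    [561 ≡ 1 mod 8 ⇒ (2/561) = +1]
  = (561/113)    [QR: 113 ≡ 1 mod 4, sign kept]
  = (109/113)    [561 ≡ 109 mod 113]
  = (113/109)    [QR: 109 ≡ 1 mod 4, sign kept]
  = (4/109)    [113 ≡ 4 mod 109]
  = (1/109)    [109 ≡ 5 mod 8 ⇒ (2/109)^2 = +1]
  = 1    [(1/109) = 1]
The Legendre symbol is 1, so x^2 ≡ 561 (mod 787) has solution.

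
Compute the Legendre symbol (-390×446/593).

By multiplicativity, (-390·446/593) = (-390/593)·(446/593).
First factor (-390/593):
Pull out -1: (-390/593) = (-1/593)·(390/593). Since 593 ≡ 1 (mod 4), (-1/593) = +1. Now have (390/593).
Factor out 2: 390 = 2·195. Since 593 ≡ 1 (mod 8), (2/593) = +1. Now have (195/593).
593 ≡ 1 (mod 4), so quadratic reciprocity gives (195/593) = (593/195). Reduce: 593 ≡ 8 (mod 195). Now have (8/195).
Factor out 2: 8 = 2^3. Since 195 ≡ 3 (mod 8), (2/195) = -1, and (2/195)^3 = -1. Now have -(1/195).
(1/195) = 1. Collecting the sign factors: -1.
Second factor (446/593):
Factor out 2: 446 = 2·223. Since 593 ≡ 1 (mod 8), (2/593) = +1. Now have (223/593).
593 ≡ 1 (mod 4), so quadratic reciprocity gives (223/593) = (593/223). Reduce: 593 ≡ 147 (mod 223). Now have (147/223).
Both 147 ≡ 3 and 223 ≡ 3 (mod 4), so reciprocity gives (147/223) = -(223/147). Reduce: 223 ≡ 76 (mod 147). Now have -(76/147).
Factor out 2: 76 = 2^2·19. Since 147 ≡ 3 (mod 8), (2/147) = -1, and (2/147)^2 = +1. Now have -(19/147).
Both 19 ≡ 3 and 147 ≡ 3 (mod 4), so reciprocity gives (19/147) = -(147/19). Reduce: 147 ≡ 14 (mod 19). Now have (14/19).
Factor out 2: 14 = 2·7. Since 19 ≡ 3 (mod 8), (2/19) = -1. Now have -(7/19).
Both 7 ≡ 3 and 19 ≡ 3 (mod 4), so reciprocity gives (7/19) = -(19/7). Reduce: 19 ≡ 5 (mod 7). Now have (5/7).
5 ≡ 1 (mod 4), so quadratic reciprocity gives (5/7) = (7/5). Reduce: 7 ≡ 2 (mod 5). Now have (2/5).
Factor out 2: 2 = 2. Since 5 ≡ 5 (mod 8), (2/5) = -1. Now have -(1/5).
(1/5) = 1. Collecting the sign factors: -1.
Product: (-1)·(-1) = 1.

1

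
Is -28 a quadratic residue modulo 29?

yes

(-28|29)
  = (1|29)    [-28 ≡ 1 mod 29]
  = 1    [(1|29) = 1]
The Legendre symbol is 1, so x^2 ≡ -28 (mod 29) has solution.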